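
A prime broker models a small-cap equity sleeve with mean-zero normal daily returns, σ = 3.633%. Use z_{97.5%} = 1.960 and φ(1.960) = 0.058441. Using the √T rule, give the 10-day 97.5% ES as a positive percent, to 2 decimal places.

σ_{10d} = 3.633% × √10 = 11.489%.
ES multiplier = φ(z)/(1−α) = 0.058441/0.025 = 2.338.
ES = 11.489% × 2.338 = 26.861%.

26.86%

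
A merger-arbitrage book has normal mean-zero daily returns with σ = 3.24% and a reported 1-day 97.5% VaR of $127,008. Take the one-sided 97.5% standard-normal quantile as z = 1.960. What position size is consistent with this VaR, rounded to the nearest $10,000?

VaR as a fraction of value: z·σ = 1.960 × 3.24% = 6.3504%.
Position = $127,008 / 0.063504 = $2,000,000.

$2,000,000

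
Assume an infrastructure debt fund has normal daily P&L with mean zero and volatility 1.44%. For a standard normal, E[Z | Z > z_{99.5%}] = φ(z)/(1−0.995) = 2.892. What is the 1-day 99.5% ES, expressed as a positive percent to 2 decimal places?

4.16%

ES = 1.44% × 2.892 = 4.164%.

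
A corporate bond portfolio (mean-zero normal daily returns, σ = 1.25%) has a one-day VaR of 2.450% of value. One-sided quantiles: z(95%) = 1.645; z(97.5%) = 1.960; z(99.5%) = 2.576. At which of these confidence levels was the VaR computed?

97.5%

Implied z = VaR/σ = 2.450 / 1.25 = 1.960.
This matches z(97.5%) = 1.960.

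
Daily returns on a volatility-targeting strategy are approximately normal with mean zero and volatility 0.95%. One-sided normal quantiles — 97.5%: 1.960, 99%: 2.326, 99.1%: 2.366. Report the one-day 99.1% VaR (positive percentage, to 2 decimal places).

VaR = z·σ = 2.366 × 0.95% = 2.248%.

2.25%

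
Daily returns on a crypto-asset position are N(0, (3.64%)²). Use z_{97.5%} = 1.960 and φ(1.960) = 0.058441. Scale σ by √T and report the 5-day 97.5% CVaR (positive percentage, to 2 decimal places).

σ_{5d} = 3.64% × √5 = 8.139%.
ES multiplier = φ(z)/(1−α) = 0.058441/0.025 = 2.338.
ES = 8.139% × 2.338 = 19.029%.

19.03%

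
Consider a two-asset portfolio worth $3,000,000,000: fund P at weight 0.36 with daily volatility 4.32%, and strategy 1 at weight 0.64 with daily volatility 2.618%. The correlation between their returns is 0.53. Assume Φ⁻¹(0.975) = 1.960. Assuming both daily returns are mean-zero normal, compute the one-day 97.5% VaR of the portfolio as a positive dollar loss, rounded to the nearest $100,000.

σ_p² = 0.36²·4.32² + 0.64²·2.618² + 2·0.53·0.36·0.64·4.32·2.618 = 7.9881 (%²).
σ_p = √7.9881 = 2.826%.
VaR = 1.960 × 2.826% = 5.539%; on $3,000,000,000 that is $166,170,000.

$166,200,000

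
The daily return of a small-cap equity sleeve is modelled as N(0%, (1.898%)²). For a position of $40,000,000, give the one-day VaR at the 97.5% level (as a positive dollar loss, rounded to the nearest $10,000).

At 97.5% one-sided, z = 1.960.
VaR = z·σ = 1.960 × 1.898% = 3.720%.
On $40,000,000: 0.03720 × $40,000,000 = $1,488,000.

$1,490,000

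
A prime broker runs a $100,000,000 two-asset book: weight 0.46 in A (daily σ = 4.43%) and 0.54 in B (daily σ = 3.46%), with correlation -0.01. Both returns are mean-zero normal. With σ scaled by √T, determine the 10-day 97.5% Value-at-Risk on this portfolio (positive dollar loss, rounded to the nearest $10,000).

σ_p = √(0.46²·4.43² + 0.54²·3.46² + 2·-0.01·0.46·0.54·4.43·3.46) = 2.751%.
σ_{10d} = 2.751% × √10 = 8.699%.
z(97.5%) = 1.960.
VaR = 1.960 × 8.699% = 17.050%; on $100,000,000 that is $17,050,000.

$17,050,000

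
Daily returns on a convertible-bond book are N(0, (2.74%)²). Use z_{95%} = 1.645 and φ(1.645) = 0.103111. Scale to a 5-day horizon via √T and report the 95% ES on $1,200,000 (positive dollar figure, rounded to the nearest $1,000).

σ_{5d} = 2.74% × √5 = 6.127%.
ES multiplier = φ(z)/(1−α) = 0.103111/0.05 = 2.062.
ES = 6.127% × 2.062 = 12.634%; on $1,200,000: $151,608.

$152,000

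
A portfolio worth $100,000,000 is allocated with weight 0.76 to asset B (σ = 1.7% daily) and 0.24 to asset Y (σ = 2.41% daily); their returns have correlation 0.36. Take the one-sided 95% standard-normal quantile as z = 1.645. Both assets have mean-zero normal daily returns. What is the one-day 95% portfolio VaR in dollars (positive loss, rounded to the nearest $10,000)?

σ_p² = 0.76²·1.7² + 0.24²·2.41² + 2·0.36·0.76·0.24·1.7·2.41 = 2.5419 (%²).
σ_p = √2.5419 = 1.594%.
VaR = 1.645 × 1.594% = 2.622%; on $100,000,000 that is $2,622,000.

$2,620,000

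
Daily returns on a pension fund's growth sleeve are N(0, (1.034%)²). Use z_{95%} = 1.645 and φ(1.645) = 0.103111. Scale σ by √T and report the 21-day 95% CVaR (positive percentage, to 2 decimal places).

σ_{21d} = 1.034% × √21 = 4.738%.
ES multiplier = φ(z)/(1−α) = 0.103111/0.05 = 2.062.
ES = 4.738% × 2.062 = 9.770%.

9.77%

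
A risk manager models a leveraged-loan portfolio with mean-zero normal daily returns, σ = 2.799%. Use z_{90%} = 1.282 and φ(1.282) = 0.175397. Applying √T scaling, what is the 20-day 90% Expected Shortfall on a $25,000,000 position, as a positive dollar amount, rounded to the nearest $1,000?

$5,489,000

σ_{20d} = 2.799% × √20 = 12.518%.
ES multiplier = φ(z)/(1−α) = 0.175397/0.1 = 1.754.
ES = 12.518% × 1.754 = 21.957%; on $25,000,000: $5,489,250.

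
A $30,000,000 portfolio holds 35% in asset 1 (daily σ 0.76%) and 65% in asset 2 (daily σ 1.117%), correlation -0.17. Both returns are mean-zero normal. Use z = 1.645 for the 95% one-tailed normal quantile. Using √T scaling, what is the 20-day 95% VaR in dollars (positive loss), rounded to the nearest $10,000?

σ_p = √(0.35²·0.76² + 0.65²·1.117² + 2·-0.17·0.35·0.65·0.76·1.117) = 0.730%.
σ_{20d} = 0.730% × √20 = 3.265%.
VaR = 1.645 × 3.265% = 5.371%; on $30,000,000 that is $1,611,300.

$1,610,000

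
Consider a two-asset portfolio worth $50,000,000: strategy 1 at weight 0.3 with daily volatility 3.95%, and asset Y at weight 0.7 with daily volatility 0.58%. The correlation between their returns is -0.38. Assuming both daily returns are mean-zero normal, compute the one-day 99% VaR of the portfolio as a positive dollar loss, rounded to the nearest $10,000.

σ_p² = 0.3²·3.95² + 0.7²·0.58² + 2·-0.38·0.3·0.7·3.95·0.58 = 1.2034 (%²).
σ_p = √1.2034 = 1.097%.
At 99%, z = 2.326.
VaR = 2.326 × 1.097% = 2.552%; on $50,000,000 that is $1,276,000.

$1,280,000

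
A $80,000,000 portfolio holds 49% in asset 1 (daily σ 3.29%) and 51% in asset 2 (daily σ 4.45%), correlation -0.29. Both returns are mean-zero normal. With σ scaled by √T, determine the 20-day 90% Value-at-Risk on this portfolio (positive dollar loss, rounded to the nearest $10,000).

σ_p = √(0.49²·3.29² + 0.51²·4.45² + 2·-0.29·0.49·0.51·3.29·4.45) = 2.372%.
σ_{20d} = 2.372% × √20 = 10.608%.
z(90%) = 1.282.
VaR = 1.282 × 10.608% = 13.599%; on $80,000,000 that is $10,879,200.

$10,880,000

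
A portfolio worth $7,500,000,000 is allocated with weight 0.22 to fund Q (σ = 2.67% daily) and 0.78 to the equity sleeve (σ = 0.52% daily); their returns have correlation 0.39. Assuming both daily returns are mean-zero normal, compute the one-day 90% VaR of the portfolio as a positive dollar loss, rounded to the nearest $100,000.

$80,200,000

σ_p² = 0.22²·2.67² + 0.78²·0.52² + 2·0.39·0.22·0.78·2.67·0.52 = 0.6954 (%²).
σ_p = √0.6954 = 0.834%.
At 90%, z = 1.282.
VaR = 1.282 × 0.834% = 1.069%; on $7,500,000,000 that is $80,175,000.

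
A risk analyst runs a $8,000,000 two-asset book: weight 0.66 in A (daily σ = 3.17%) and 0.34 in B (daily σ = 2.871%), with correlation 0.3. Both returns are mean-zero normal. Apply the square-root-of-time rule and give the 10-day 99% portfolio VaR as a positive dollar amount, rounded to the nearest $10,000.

σ_p = √(0.66²·3.17² + 0.34²·2.871² + 2·0.3·0.66·0.34·3.17·2.871) = 2.560%.
σ_{10d} = 2.560% × √10 = 8.095%.
z(99%) = 2.326.
VaR = 2.326 × 8.095% = 18.829%; on $8,000,000 that is $1,506,320.

$1,510,000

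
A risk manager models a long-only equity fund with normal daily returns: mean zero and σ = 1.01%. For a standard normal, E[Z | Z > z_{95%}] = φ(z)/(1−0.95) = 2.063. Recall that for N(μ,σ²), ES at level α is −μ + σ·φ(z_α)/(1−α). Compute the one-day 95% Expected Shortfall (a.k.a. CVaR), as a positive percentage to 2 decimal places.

ES = 1.01% × 2.063 = 2.084%.

2.08%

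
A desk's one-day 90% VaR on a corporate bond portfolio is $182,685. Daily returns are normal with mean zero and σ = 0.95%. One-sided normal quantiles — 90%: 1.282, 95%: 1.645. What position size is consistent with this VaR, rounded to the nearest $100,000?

$15,000,000

VaR as a fraction of value: z·σ = 1.282 × 0.95% = 1.2179%.
Position = $182,685 / 0.012179 = $15,000,000.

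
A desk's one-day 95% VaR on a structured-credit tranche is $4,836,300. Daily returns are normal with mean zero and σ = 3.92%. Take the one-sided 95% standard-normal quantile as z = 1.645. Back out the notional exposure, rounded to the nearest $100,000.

$75,000,000

VaR as a fraction of value: z·σ = 1.645 × 3.92% = 6.4484%.
Position = $4,836,300 / 0.064484 = $75,000,000.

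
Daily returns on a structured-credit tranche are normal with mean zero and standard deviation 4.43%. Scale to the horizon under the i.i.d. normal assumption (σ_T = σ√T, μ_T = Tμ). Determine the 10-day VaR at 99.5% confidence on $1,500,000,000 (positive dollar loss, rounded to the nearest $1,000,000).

$541,000,000

At 99.5%, z = 2.576.
σ_{10d} = 4.43% × √10 = 14.009%.
VaR = 2.576 × 14.009% = 36.087%.
On $1,500,000,000: 0.36087 × $1,500,000,000 = $541,305,000.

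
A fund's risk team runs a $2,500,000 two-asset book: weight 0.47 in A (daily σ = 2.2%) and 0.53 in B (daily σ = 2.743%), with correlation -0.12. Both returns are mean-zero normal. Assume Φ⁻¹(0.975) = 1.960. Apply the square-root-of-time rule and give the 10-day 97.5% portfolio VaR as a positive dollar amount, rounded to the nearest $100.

σ_p = √(0.47²·2.2² + 0.53²·2.743² + 2·-0.12·0.47·0.53·2.2·2.743) = 1.680%.
σ_{10d} = 1.680% × √10 = 5.313%.
VaR = 1.960 × 5.313% = 10.413%; on $2,500,000 that is $260,325.

$260,300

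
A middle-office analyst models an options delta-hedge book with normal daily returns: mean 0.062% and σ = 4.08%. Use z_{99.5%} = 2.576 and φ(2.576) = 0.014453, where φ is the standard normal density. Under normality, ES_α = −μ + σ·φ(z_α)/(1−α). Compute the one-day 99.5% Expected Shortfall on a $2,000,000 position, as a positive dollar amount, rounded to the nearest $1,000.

Tail multiplier: φ(z)/(1−α) = 0.014453 / 0.005 = 2.891.
ES = −(0.062%) + 4.08% × 2.891 = 11.733%.
On $2,000,000: 0.11733 × $2,000,000 = $234,660.

$235,000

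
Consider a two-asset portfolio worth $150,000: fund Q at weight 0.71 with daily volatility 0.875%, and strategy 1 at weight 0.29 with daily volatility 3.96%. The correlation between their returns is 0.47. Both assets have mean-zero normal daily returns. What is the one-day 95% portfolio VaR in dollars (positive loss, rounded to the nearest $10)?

$3,800

σ_p² = 0.71²·0.875² + 0.29²·3.96² + 2·0.47·0.71·0.29·0.875·3.96 = 2.3754 (%²).
σ_p = √2.3754 = 1.541%.
At 95%, z = 1.645.
VaR = 1.645 × 1.541% = 2.535%; on $150,000 that is $3,802.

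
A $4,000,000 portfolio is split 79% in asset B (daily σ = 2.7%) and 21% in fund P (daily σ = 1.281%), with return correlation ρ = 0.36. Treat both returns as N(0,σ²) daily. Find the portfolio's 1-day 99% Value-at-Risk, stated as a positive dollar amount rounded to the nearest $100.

σ_p² = 0.79²·2.7² + 0.21²·1.281² + 2·0.36·0.79·0.21·2.7·1.281 = 5.0352 (%²).
σ_p = √5.0352 = 2.244%.
At 99%, z = 2.326.
VaR = 2.326 × 2.244% = 5.220%; on $4,000,000 that is $208,800.

$208,800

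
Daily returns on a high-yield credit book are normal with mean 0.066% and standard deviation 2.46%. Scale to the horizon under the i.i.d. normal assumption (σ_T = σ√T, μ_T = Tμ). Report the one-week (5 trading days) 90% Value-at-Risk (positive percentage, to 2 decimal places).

At 90%, z = 1.282.
σ_{5d} = 2.46% × √5 = 5.501%; μ_{5d} = 5 × 0.066% = 0.330%.
VaR = −(0.330%) + 1.282 × 5.501% = 6.722%.

6.72%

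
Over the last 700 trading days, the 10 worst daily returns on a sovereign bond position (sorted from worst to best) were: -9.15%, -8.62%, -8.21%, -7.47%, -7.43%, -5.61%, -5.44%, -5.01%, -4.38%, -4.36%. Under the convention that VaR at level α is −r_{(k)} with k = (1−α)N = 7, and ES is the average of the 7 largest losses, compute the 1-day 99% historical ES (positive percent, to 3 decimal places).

7.419%

The 7 worst returns sum to -51.93%.
ES = −(-51.93%) / 7 = 7.4185…% ≈ 7.419%.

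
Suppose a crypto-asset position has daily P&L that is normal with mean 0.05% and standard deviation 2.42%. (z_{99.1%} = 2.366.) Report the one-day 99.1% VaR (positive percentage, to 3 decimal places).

VaR = −μ + z·σ = −(0.05%) + 2.366 × 2.42% = 5.676%.

5.676%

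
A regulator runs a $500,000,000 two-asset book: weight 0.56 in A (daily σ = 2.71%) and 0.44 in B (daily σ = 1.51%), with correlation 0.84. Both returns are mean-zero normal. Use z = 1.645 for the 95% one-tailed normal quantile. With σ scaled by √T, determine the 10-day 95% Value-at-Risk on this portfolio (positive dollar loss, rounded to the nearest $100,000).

σ_p = √(0.56²·2.71² + 0.44²·1.51² + 2·0.84·0.56·0.44·2.71·1.51) = 2.107%.
σ_{10d} = 2.107% × √10 = 6.663%.
VaR = 1.645 × 6.663% = 10.961%; on $500,000,000 that is $54,805,000.

$54,800,000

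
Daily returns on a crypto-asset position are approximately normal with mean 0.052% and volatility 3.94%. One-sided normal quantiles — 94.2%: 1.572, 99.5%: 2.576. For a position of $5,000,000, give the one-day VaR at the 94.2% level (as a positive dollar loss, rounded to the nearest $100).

$307,100

VaR = −μ + z·σ = −(0.052%) + 1.572 × 3.94% = 6.142%.
On $5,000,000: 0.06142 × $5,000,000 = $307,100.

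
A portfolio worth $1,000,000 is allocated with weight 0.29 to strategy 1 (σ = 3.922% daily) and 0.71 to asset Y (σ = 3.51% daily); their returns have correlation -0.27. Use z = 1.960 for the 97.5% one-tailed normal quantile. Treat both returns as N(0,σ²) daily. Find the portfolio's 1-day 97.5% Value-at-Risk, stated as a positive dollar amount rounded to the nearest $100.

σ_p² = 0.29²·3.922² + 0.71²·3.51² + 2·-0.27·0.29·0.71·3.922·3.51 = 5.9736 (%²).
σ_p = √5.9736 = 2.444%.
VaR = 1.960 × 2.444% = 4.790%; on $1,000,000 that is $47,900.

$47,900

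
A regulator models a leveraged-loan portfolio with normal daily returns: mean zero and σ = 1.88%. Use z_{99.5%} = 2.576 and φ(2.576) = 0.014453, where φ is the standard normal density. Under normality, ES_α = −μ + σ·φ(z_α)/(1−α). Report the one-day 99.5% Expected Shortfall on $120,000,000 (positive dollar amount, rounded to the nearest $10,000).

Tail multiplier: φ(z)/(1−α) = 0.014453 / 0.005 = 2.891.
ES = 1.88% × 2.891 = 5.435%.
On $120,000,000: 0.05435 × $120,000,000 = $6,522,000.

$6,520,000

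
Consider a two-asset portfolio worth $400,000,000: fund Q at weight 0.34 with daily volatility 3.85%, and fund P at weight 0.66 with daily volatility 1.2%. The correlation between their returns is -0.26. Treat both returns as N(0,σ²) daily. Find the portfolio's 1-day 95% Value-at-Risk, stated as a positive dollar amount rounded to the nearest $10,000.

$8,830,000

σ_p² = 0.34²·3.85² + 0.66²·1.2² + 2·-0.26·0.34·0.66·3.85·1.2 = 1.8016 (%²).
σ_p = √1.8016 = 1.342%.
At 95%, z = 1.645.
VaR = 1.645 × 1.342% = 2.208%; on $400,000,000 that is $8,832,000.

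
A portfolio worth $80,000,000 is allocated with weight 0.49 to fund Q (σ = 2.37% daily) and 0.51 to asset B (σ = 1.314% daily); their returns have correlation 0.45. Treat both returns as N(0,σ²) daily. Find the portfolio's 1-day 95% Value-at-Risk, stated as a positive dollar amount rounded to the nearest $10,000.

$2,080,000

σ_p² = 0.49²·2.37² + 0.51²·1.314² + 2·0.45·0.49·0.51·2.37·1.314 = 2.4981 (%²).
σ_p = √2.4981 = 1.581%.
At 95%, z = 1.645.
VaR = 1.645 × 1.581% = 2.601%; on $80,000,000 that is $2,080,800.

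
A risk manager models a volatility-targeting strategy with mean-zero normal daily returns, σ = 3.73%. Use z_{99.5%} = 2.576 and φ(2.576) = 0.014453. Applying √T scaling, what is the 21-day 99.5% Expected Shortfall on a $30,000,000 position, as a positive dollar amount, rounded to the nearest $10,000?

σ_{21d} = 3.73% × √21 = 17.093%.
ES multiplier = φ(z)/(1−α) = 0.014453/0.005 = 2.891.
ES = 17.093% × 2.891 = 49.416%; on $30,000,000: $14,824,800.

$14,820,000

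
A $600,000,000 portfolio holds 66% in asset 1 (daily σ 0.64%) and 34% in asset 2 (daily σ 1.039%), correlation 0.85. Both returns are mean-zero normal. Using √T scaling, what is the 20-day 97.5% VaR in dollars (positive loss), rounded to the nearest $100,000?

σ_p = √(0.66²·0.64² + 0.34²·1.039² + 2·0.85·0.66·0.34·0.64·1.039) = 0.746%.
σ_{20d} = 0.746% × √20 = 3.336%.
z(97.5%) = 1.960.
VaR = 1.960 × 3.336% = 6.539%; on $600,000,000 that is $39,234,000.

$39,200,000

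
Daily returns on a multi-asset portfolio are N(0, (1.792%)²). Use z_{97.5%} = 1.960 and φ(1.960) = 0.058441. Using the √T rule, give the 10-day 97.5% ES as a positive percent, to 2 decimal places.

13.25%

σ_{10d} = 1.792% × √10 = 5.667%.
ES multiplier = φ(z)/(1−α) = 0.058441/0.025 = 2.338.
ES = 5.667% × 2.338 = 13.249%.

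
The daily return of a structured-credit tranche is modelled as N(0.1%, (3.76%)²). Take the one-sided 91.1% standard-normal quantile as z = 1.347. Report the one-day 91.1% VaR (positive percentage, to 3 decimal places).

VaR = −μ + z·σ = −(0.1%) + 1.347 × 3.76% = 4.965%.

4.965%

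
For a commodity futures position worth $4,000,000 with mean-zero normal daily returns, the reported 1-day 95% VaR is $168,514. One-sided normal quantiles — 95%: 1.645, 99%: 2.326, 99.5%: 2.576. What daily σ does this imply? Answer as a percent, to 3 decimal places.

VaR as a fraction: $168,514 / $4,000,000 = 4.213%.
σ = VaR / z = 4.213% / 1.645 = 2.561%.

2.561%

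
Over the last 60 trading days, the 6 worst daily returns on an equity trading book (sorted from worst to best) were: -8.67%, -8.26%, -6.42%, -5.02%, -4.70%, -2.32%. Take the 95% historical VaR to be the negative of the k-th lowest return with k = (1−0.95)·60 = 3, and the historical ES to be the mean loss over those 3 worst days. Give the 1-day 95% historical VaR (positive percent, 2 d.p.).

6.42%

k = 3; the 3rd lowest return is -6.42%, so VaR = 6.42%.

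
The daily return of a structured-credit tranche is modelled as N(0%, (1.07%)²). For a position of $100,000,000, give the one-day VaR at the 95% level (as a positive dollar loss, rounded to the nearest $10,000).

$1,760,000

At 95% one-sided, z = 1.645.
VaR = z·σ = 1.645 × 1.07% = 1.760%.
On $100,000,000: 0.01760 × $100,000,000 = $1,760,000.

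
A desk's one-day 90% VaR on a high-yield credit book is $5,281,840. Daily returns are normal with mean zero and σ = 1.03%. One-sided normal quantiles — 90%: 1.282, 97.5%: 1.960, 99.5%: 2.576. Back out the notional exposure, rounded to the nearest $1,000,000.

$400,000,000

VaR as a fraction of value: z·σ = 1.282 × 1.03% = 1.32046%.
Position = $5,281,840 / 0.0132046 = $400,000,000.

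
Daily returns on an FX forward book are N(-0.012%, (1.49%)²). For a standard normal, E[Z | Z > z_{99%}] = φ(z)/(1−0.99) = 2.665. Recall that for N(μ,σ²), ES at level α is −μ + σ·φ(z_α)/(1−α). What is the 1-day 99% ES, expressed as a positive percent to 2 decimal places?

3.98%

ES = −(-0.012%) + 1.49% × 2.665 = 3.983%.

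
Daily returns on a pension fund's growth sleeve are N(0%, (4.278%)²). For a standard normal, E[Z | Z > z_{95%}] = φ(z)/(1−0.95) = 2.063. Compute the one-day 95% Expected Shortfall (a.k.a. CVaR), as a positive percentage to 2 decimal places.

8.83%

ES = 4.278% × 2.063 = 8.826%.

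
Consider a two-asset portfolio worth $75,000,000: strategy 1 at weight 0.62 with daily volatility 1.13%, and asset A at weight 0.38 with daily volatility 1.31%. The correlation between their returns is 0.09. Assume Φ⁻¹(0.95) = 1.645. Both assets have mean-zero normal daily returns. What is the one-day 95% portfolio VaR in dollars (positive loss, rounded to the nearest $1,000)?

σ_p² = 0.62²·1.13² + 0.38²·1.31² + 2·0.09·0.62·0.38·1.13·1.31 = 0.8014 (%²).
σ_p = √0.8014 = 0.895%.
VaR = 1.645 × 0.895% = 1.472%; on $75,000,000 that is $1,104,000.

$1,104,000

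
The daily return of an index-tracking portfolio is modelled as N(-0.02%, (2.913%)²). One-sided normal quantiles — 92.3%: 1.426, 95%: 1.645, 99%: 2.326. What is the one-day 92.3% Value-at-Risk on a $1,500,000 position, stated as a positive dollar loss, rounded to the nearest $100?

$62,600

VaR = −μ + z·σ = −(-0.02%) + 1.426 × 2.913% = 4.174%.
On $1,500,000: 0.04174 × $1,500,000 = $62,610.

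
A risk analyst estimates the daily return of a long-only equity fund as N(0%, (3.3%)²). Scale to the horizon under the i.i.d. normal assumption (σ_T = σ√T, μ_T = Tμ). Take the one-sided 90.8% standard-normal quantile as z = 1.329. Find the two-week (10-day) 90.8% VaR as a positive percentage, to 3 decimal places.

13.869%

σ_{10d} = 3.3% × √10 = 10.436%.
VaR = 1.329 × 10.436% = 13.869%.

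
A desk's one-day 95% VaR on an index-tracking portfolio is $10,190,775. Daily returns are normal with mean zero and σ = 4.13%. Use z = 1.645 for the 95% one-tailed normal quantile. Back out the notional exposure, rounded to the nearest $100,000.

VaR as a fraction of value: z·σ = 1.645 × 4.13% = 6.79385%.
Position = $10,190,775 / 0.0679385 = $150,000,000.

$150,000,000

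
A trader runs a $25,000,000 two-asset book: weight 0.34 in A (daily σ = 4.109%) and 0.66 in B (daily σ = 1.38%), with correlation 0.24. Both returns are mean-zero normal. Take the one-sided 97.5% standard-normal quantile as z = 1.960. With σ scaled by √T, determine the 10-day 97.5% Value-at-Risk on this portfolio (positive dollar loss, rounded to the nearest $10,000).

$2,850,000

σ_p = √(0.34²·4.109² + 0.66²·1.38² + 2·0.24·0.34·0.66·4.109·1.38) = 1.842%.
σ_{10d} = 1.842% × √10 = 5.825%.
VaR = 1.960 × 5.825% = 11.417%; on $25,000,000 that is $2,854,250.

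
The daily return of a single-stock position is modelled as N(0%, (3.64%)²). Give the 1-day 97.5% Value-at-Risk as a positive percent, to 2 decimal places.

At 97.5% one-sided, z = 1.960.
VaR = z·σ = 1.960 × 3.64% = 7.134%.

7.13%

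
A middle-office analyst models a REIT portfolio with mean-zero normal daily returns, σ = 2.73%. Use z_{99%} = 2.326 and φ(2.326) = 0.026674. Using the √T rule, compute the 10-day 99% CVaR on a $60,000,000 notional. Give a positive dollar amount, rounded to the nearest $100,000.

σ_{10d} = 2.73% × √10 = 8.633%.
ES multiplier = φ(z)/(1−α) = 0.026674/0.01 = 2.667.
ES = 8.633% × 2.667 = 23.024%; on $60,000,000: $13,814,400.

$13,800,000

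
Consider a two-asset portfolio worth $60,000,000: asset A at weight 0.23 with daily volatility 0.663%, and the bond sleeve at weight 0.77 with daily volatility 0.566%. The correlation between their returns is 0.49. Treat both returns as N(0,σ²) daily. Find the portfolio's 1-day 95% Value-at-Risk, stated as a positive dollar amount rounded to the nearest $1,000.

σ_p² = 0.23²·0.663² + 0.77²·0.566² + 2·0.49·0.23·0.77·0.663·0.566 = 0.2783 (%²).
σ_p = √0.2783 = 0.528%.
At 95%, z = 1.645.
VaR = 1.645 × 0.528% = 0.869%; on $60,000,000 that is $521,400.

$521,000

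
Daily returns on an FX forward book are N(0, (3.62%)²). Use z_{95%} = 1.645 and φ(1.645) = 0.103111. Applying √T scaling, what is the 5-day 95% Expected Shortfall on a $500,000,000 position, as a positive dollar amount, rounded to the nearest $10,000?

σ_{5d} = 3.62% × √5 = 8.095%.
ES multiplier = φ(z)/(1−α) = 0.103111/0.05 = 2.062.
ES = 8.095% × 2.062 = 16.692%; on $500,000,000: $83,460,000.

$83,460,000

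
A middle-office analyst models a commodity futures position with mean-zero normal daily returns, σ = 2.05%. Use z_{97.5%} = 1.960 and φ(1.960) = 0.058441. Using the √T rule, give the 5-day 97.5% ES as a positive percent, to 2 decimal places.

10.72%

σ_{5d} = 2.05% × √5 = 4.584%.
ES multiplier = φ(z)/(1−α) = 0.058441/0.025 = 2.338.
ES = 4.584% × 2.338 = 10.717%.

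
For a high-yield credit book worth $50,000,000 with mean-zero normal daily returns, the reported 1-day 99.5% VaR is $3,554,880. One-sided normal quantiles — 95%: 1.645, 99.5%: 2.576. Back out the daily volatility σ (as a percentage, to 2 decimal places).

2.76%

VaR as a fraction: $3,554,880 / $50,000,000 = 7.110%.
σ = VaR / z = 7.110% / 2.576 = 2.760%.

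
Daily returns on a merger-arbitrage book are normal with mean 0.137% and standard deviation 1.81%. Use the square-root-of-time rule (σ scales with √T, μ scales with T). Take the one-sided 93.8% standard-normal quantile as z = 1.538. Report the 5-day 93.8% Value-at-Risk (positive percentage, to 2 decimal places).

5.54%

σ_{5d} = 1.81% × √5 = 4.047%; μ_{5d} = 5 × 0.137% = 0.685%.
VaR = −(0.685%) + 1.538 × 4.047% = 5.539%.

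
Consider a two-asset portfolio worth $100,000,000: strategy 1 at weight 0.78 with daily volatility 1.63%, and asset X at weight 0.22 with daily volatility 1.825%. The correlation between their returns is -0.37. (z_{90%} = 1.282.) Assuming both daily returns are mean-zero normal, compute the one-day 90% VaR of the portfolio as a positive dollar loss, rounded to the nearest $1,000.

σ_p² = 0.78²·1.63² + 0.22²·1.825² + 2·-0.37·0.78·0.22·1.63·1.825 = 1.3999 (%²).
σ_p = √1.3999 = 1.183%.
VaR = 1.282 × 1.183% = 1.517%; on $100,000,000 that is $1,517,000.

$1,517,000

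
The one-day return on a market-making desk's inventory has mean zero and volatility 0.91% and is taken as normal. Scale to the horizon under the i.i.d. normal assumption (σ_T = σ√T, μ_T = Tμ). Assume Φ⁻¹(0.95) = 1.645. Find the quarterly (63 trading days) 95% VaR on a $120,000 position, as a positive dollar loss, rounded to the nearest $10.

σ_{63d} = 0.91% × √63 = 7.223%.
VaR = 1.645 × 7.223% = 11.882%.
On $120,000: 0.11882 × $120,000 = $14,258.

$14,260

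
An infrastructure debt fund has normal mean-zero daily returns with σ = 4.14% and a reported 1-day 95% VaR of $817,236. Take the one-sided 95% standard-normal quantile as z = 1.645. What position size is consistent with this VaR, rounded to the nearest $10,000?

VaR as a fraction of value: z·σ = 1.645 × 4.14% = 6.8103%.
Position = $817,236 / 0.068103 = $12,000,000.

$12,000,000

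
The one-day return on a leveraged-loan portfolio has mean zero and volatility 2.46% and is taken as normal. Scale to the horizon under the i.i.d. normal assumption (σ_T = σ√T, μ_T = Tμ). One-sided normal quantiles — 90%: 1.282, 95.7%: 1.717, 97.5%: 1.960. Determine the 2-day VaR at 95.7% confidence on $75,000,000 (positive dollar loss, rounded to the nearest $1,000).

$4,480,000

σ_{2d} = 2.46% × √2 = 3.479%.
VaR = 1.717 × 3.479% = 5.973%.
On $75,000,000: 0.05973 × $75,000,000 = $4,479,750.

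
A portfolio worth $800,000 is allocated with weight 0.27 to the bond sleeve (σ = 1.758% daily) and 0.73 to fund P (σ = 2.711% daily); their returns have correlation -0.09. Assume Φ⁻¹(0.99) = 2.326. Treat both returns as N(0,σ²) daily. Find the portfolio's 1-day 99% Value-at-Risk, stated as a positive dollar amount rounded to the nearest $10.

$37,090

σ_p² = 0.27²·1.758² + 0.73²·2.711² + 2·-0.09·0.27·0.73·1.758·2.711 = 3.9728 (%²).
σ_p = √3.9728 = 1.993%.
VaR = 2.326 × 1.993% = 4.636%; on $800,000 that is $37,088.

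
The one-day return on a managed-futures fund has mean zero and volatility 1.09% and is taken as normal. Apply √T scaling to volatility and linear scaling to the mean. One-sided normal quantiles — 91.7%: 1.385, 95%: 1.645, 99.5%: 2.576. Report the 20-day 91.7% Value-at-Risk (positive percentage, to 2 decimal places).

6.75%

σ_{20d} = 1.09% × √20 = 4.875%.
VaR = 1.385 × 4.875% = 6.752%.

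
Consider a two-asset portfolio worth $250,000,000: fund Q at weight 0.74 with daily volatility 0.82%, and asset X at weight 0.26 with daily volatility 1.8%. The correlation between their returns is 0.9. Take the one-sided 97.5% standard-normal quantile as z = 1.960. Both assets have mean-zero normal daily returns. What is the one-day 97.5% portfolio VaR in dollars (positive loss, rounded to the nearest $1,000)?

$5,135,000

σ_p² = 0.74²·0.82² + 0.26²·1.8² + 2·0.9·0.74·0.26·0.82·1.8 = 1.0984 (%²).
σ_p = √1.0984 = 1.048%.
VaR = 1.960 × 1.048% = 2.054%; on $250,000,000 that is $5,135,000.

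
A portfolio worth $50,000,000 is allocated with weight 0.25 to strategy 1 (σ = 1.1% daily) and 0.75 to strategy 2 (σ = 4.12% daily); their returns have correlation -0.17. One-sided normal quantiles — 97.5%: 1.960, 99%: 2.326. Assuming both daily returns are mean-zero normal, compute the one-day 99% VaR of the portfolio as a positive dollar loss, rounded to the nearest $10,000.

$3,550,000

σ_p² = 0.25²·1.1² + 0.75²·4.12² + 2·-0.17·0.25·0.75·1.1·4.12 = 9.3348 (%²).
σ_p = √9.3348 = 3.055%.
VaR = 2.326 × 3.055% = 7.106%; on $50,000,000 that is $3,553,000.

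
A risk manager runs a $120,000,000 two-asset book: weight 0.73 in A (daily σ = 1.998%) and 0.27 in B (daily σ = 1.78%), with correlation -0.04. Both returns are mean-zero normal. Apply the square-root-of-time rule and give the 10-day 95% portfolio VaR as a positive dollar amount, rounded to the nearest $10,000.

σ_p = √(0.73²·1.998² + 0.27²·1.78² + 2·-0.04·0.73·0.27·1.998·1.78) = 1.517%.
σ_{10d} = 1.517% × √10 = 4.797%.
z(95%) = 1.645.
VaR = 1.645 × 4.797% = 7.891%; on $120,000,000 that is $9,469,200.

$9,470,000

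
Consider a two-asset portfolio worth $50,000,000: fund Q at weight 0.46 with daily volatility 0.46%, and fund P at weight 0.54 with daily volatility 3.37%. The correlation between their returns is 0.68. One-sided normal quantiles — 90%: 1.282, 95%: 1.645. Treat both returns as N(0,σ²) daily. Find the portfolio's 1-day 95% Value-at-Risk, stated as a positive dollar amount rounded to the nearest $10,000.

σ_p² = 0.46²·0.46² + 0.54²·3.37² + 2·0.68·0.46·0.54·0.46·3.37 = 3.8801 (%²).
σ_p = √3.8801 = 1.970%.
VaR = 1.645 × 1.970% = 3.241%; on $50,000,000 that is $1,620,500.

$1,620,000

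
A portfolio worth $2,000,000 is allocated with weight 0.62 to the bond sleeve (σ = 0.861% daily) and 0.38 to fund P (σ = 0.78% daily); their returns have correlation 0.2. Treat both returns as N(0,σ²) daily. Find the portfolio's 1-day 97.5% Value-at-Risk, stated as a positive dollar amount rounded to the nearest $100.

$25,900

σ_p² = 0.62²·0.861² + 0.38²·0.78² + 2·0.2·0.62·0.38·0.861·0.78 = 0.4361 (%²).
σ_p = √0.4361 = 0.660%.
At 97.5%, z = 1.960.
VaR = 1.960 × 0.660% = 1.294%; on $2,000,000 that is $25,880.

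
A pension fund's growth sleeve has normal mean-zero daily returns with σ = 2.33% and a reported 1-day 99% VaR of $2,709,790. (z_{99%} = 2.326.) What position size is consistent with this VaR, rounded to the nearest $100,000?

VaR as a fraction of value: z·σ = 2.326 × 2.33% = 5.41958%.
Position = $2,709,790 / 0.0541958 = $50,000,000.

$50,000,000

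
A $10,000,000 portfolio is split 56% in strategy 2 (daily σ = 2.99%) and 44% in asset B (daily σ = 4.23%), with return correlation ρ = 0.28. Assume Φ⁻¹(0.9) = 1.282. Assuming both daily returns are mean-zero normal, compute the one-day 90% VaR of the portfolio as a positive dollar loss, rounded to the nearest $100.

$362,900

σ_p² = 0.56²·2.99² + 0.44²·4.23² + 2·0.28·0.56·0.44·2.99·4.23 = 8.0129 (%²).
σ_p = √8.0129 = 2.831%.
VaR = 1.282 × 2.831% = 3.629%; on $10,000,000 that is $362,900.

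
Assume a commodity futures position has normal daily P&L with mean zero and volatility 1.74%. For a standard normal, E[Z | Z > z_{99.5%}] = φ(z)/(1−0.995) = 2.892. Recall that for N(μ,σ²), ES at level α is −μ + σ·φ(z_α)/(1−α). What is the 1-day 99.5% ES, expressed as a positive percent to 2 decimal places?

5.03%

ES = 1.74% × 2.892 = 5.032%.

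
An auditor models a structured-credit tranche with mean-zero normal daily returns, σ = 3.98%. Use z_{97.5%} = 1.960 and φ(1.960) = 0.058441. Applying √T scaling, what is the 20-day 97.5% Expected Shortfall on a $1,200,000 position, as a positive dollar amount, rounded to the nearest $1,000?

$499,000

σ_{20d} = 3.98% × √20 = 17.799%.
ES multiplier = φ(z)/(1−α) = 0.058441/0.025 = 2.338.
ES = 17.799% × 2.338 = 41.614%; on $1,200,000: $499,368.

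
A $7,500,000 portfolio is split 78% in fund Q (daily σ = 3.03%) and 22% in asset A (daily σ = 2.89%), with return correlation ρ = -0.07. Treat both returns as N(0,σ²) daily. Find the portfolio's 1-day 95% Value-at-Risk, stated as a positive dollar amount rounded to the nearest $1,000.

σ_p² = 0.78²·3.03² + 0.22²·2.89² + 2·-0.07·0.78·0.22·3.03·2.89 = 5.7795 (%²).
σ_p = √5.7795 = 2.404%.
At 95%, z = 1.645.
VaR = 1.645 × 2.404% = 3.955%; on $7,500,000 that is $296,625.

$297,000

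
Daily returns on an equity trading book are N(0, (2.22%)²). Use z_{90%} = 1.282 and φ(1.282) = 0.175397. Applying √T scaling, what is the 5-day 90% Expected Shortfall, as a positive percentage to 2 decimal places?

8.71%

σ_{5d} = 2.22% × √5 = 4.964%.
ES multiplier = φ(z)/(1−α) = 0.175397/0.1 = 1.754.
ES = 4.964% × 1.754 = 8.707%.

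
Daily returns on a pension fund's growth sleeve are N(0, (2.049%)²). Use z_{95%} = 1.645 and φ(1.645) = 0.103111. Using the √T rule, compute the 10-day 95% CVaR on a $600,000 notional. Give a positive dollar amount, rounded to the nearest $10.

$80,170

σ_{10d} = 2.049% × √10 = 6.480%.
ES multiplier = φ(z)/(1−α) = 0.103111/0.05 = 2.062.
ES = 6.480% × 2.062 = 13.362%; on $600,000: $80,172.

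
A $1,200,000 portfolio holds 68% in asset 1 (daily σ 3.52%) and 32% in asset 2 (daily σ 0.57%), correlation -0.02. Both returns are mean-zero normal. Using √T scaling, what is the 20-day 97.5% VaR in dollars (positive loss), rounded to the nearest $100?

$252,100

σ_p = √(0.68²·3.52² + 0.32²·0.57² + 2·-0.02·0.68·0.32·3.52·0.57) = 2.397%.
σ_{20d} = 2.397% × √20 = 10.720%.
z(97.5%) = 1.960.
VaR = 1.960 × 10.720% = 21.011%; on $1,200,000 that is $252,132.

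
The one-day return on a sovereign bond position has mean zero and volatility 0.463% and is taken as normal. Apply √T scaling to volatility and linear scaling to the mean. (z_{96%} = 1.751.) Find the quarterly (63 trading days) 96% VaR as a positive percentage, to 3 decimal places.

σ_{63d} = 0.463% × √63 = 3.675%.
VaR = 1.751 × 3.675% = 6.435%.

6.435%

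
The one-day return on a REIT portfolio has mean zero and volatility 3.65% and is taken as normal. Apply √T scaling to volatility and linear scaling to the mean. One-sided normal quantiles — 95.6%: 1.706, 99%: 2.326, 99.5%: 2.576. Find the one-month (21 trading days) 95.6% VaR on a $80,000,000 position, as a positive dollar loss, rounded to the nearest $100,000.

$22,800,000

σ_{21d} = 3.65% × √21 = 16.726%.
VaR = 1.706 × 16.726% = 28.535%.
On $80,000,000: 0.28535 × $80,000,000 = $22,828,000.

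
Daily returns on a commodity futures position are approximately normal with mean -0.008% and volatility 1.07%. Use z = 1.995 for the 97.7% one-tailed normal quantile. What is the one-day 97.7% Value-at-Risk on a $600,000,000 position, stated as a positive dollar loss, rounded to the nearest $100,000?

VaR = −μ + z·σ = −(-0.008%) + 1.995 × 1.07% = 2.143%.
On $600,000,000: 0.02143 × $600,000,000 = $12,858,000.

$12,900,000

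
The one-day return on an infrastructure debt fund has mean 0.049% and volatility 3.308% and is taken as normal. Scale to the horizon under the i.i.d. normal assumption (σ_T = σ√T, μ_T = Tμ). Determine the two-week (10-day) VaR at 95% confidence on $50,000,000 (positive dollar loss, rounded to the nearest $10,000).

At 95%, z = 1.645.
σ_{10d} = 3.308% × √10 = 10.461%; μ_{10d} = 10 × 0.049% = 0.490%.
VaR = −(0.490%) + 1.645 × 10.461% = 16.718%.
On $50,000,000: 0.16718 × $50,000,000 = $8,359,000.

$8,360,000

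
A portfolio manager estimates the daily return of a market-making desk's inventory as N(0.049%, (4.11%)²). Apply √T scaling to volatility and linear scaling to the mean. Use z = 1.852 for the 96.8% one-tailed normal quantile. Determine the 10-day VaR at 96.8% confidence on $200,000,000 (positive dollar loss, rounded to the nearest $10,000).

$47,160,000

σ_{10d} = 4.11% × √10 = 12.997%; μ_{10d} = 10 × 0.049% = 0.490%.
VaR = −(0.490%) + 1.852 × 12.997% = 23.580%.
On $200,000,000: 0.23580 × $200,000,000 = $47,160,000.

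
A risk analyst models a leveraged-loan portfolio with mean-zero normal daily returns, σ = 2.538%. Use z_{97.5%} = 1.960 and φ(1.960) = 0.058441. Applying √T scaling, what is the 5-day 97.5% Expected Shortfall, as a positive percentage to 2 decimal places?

σ_{5d} = 2.538% × √5 = 5.675%.
ES multiplier = φ(z)/(1−α) = 0.058441/0.025 = 2.338.
ES = 5.675% × 2.338 = 13.268%.

13.27%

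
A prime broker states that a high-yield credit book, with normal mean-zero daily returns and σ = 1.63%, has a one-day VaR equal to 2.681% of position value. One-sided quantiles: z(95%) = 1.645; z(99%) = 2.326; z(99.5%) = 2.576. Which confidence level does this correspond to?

Implied z = VaR/σ = 2.681 / 1.63 = 1.645.
This matches z(95%) = 1.645.

95%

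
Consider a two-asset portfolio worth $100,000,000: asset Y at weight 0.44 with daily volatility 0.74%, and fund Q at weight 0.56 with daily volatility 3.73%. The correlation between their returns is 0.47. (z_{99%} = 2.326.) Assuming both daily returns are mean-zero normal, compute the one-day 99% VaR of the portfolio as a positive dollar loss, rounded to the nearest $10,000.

$5,260,000

σ_p² = 0.44²·0.74² + 0.56²·3.73² + 2·0.47·0.44·0.56·0.74·3.73 = 5.1084 (%²).
σ_p = √5.1084 = 2.260%.
VaR = 2.326 × 2.260% = 5.257%; on $100,000,000 that is $5,257,000.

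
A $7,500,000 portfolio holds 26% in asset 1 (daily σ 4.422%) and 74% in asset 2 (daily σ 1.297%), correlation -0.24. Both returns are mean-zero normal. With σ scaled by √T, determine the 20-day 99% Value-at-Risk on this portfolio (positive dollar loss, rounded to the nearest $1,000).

$1,021,000

σ_p = √(0.26²·4.422² + 0.74²·1.297² + 2·-0.24·0.26·0.74·4.422·1.297) = 1.309%.
σ_{20d} = 1.309% × √20 = 5.854%.
z(99%) = 2.326.
VaR = 2.326 × 5.854% = 13.616%; on $7,500,000 that is $1,021,200.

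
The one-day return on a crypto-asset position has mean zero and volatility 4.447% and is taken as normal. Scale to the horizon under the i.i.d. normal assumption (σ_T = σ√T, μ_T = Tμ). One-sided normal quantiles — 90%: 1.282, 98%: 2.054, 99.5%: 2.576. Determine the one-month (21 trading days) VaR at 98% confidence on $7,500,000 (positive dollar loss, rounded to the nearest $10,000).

$3,140,000

σ_{21d} = 4.447% × √21 = 20.379%.
VaR = 2.054 × 20.379% = 41.858%.
On $7,500,000: 0.41858 × $7,500,000 = $3,139,350.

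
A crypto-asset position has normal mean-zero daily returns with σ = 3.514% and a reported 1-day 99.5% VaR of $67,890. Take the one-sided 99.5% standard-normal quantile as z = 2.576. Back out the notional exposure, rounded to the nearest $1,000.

VaR as a fraction of value: z·σ = 2.576 × 3.514% = 9.05206%.
Position = $67,890 / 0.0905206 = $749,995.

$750,000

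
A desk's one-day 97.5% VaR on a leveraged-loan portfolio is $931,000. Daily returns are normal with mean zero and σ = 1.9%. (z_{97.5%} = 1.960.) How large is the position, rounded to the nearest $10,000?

VaR as a fraction of value: z·σ = 1.960 × 1.9% = 3.724%.
Position = $931,000 / 0.03724 = $25,000,000.

$25,000,000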